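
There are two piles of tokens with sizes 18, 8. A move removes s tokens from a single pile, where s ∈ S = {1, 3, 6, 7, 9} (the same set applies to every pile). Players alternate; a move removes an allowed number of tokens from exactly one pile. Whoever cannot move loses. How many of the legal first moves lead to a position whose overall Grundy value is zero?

All piles use S = {1, 3, 6, 7, 9}:
G(0) = 0
G(1) = mex{0} = 1
G(2) = mex{1} = 0
G(3) = mex{0,0} = 1
G(4) = mex{1,1} = 0
G(5) = mex{0,0} = 1
G(6) = mex{1,1,0} = 2
G(7) = mex{2,0,1,0} = 3
G(8) = mex{3,1,0,1} = 2
G(9) = mex{2,2,1,0,0} = 3
G(10) = mex{3,3,0,1,1} = 2
G(11) = mex{2,2,1,0,0} = 3
G(12) = mex{3,3,2,1,1} = 0
G(13) = mex{0,2,3,2,0} = 1
G(14) = mex{1,3,2,3,1} = 0
G(15) = mex{0,0,3,2,2} = 1
G(16) = mex{1,1,2,3,3} = 0
G(17) = mex{0,0,3,2,2} = 1
G(18) = mex{1,1,0,3,3} = 2
Pile A: G(18) = 2.
Pile B: G(8) = 2.
Combined Grundy value = 2 ⊕ 2 = 0.
A winning move leaves total XOR = 0, i.e. changes one component's Grundy value g to g ⊕ X where X is the current total.
Pile A: target g' = 2⊕0 = 2, but every legal move changes the Grundy value (mex property), so 0 moves.
Pile B: target g' = 2⊕0 = 2, but every legal move changes the Grundy value (mex property), so 0 moves.

0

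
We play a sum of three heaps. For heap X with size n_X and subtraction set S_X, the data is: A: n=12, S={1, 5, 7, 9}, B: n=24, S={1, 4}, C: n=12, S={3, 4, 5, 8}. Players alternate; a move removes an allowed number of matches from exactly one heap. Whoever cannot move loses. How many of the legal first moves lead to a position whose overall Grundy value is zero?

Heap A, S = {1, 5, 7, 9}:
G(0) = 0
G(1) = mex{0} = 1
G(2) = mex{1} = 0
G(3) = mex{0} = 1
G(4) = mex{1} = 0
G(5) = mex{0,0} = 1
G(6) = mex{1,1} = 0
G(7) = mex{0,0,0} = 1
G(8) = mex{1,1,1} = 0
G(9) = mex{0,0,0,0} = 1
G(10) = mex{1,1,1,1} = 0
G(11) = mex{0,0,0,0} = 1
G(12) = mex{1,1,1,1} = 0
G_A(12) = 0.
Heap B, S = {1, 4}:
n :  0  1  2  3  4  5  6  7  8  9 10 11 12 13 14 15 16 17 18 19 20 21 22 23 24
G :  0  1  0  1  2  0  1  0  1  2  0  1  0  1  2  0  1  0  1  2  0  1  0  1  2
G_B(24) = 2.
Heap C, S = {3, 4, 5, 8}:
n :  0  1  2  3  4  5  6  7  8  9 10 11 12
G :  0  0  0  1  1  1  2  2  2  3  3  0  0
G_C(12) = 0.
Combined Grundy value = 0 ⊕ 2 ⊕ 0 = 2.
A winning move leaves total XOR = 0, i.e. changes one component's Grundy value g to g ⊕ X where X is the current total.
Heap A: need g' = 0⊕2 = 2. Options: 12−1→G=1, 12−5→G=1, 12−7→G=1, 12−9→G=1. Hits: 0.
Heap B: need g' = 2⊕2 = 0. Options: 24−1→G=1, 24−4→G=0. Hits: 1.
Heap C: need g' = 0⊕2 = 2. Options: 12−3→G=3, 12−4→G=2, 12−5→G=2, 12−8→G=1. Hits: 2.

3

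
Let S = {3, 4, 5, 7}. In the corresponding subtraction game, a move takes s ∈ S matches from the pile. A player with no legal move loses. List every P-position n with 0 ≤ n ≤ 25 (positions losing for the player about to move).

G(0) = 0
G(1) = mex{} = 0
G(2) = mex{} = 0
G(3) = mex{0} = 1
G(4) = mex{0,0} = 1
G(5) = mex{0,0,0} = 1
G(6) = mex{1,0,0} = 2
G(7) = mex{1,1,0,0} = 2
G(8) = mex{1,1,1,0} = 2
G(9) = mex{2,1,1,0} = 3
G(10) = mex{2,2,1,1} = 0
G(11) = mex{2,2,2,1} = 0
G(12) = mex{3,2,2,1} = 0
G(13) = mex{0,3,2,2} = 1
G(14) = mex{0,0,3,2} = 1
G(15) = mex{0,0,0,2} = 1
G(16) = mex{1,0,0,3} = 2
G(17) = mex{1,1,0,0} = 2
G(18) = mex{1,1,1,0} = 2
G(19) = mex{2,1,1,0} = 3
G(20) = mex{2,2,1,1} = 0
G(21) = mex{2,2,2,1} = 0
G(22) = mex{3,2,2,1} = 0
G(23) = mex{0,3,2,2} = 1
G(24) = mex{0,0,3,2} = 1
G(25) = mex{0,0,0,2} = 1
P-positions are exactly the n with G(n) = 0.

0, 1, 2, 10, 11, 12, 20, 21, 22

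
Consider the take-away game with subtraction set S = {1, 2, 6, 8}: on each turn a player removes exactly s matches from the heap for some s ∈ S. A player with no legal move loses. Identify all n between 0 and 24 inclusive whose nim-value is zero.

G(0) = 0
G(1) = mex{0} = 1
G(2) = mex{1,0} = 2
G(3) = mex{2,1} = 0
G(4) = mex{0,2} = 1
G(5) = mex{1,0} = 2
G(6) = mex{2,1,0} = 3
G(7) = mex{3,2,1} = 0
G(8) = mex{0,3,2,0} = 1
G(9) = mex{1,0,0,1} = 2
G(10) = mex{2,1,1,2} = 0
G(11) = mex{0,2,2,0} = 1
G(12) = mex{1,0,3,1} = 2
G(13) = mex{2,1,0,2} = 3
G(14) = mex{3,2,1,3} = 0
G(15) = mex{0,3,2,0} = 1
G(16) = mex{1,0,0,1} = 2
G(17) = mex{2,1,1,2} = 0
G(18) = mex{0,2,2,0} = 1
G(19) = mex{1,0,3,1} = 2
G(20) = mex{2,1,0,2} = 3
G(21) = mex{3,2,1,3} = 0
G(22) = mex{0,3,2,0} = 1
G(23) = mex{1,0,0,1} = 2
G(24) = mex{2,1,1,2} = 0
P-positions are exactly the n with G(n) = 0.

0, 3, 7, 10, 14, 17, 21, 24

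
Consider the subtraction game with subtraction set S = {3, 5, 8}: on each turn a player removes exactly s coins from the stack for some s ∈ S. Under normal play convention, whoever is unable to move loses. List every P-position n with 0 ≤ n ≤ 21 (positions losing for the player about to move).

0, 1, 2, 11, 12, 13

G(0) = 0
G(1) = mex{} = 0
G(2) = mex{} = 0
G(3) = mex{0} = 1
G(4) = mex{0} = 1
G(5) = mex{0,0} = 1
G(6) = mex{1,0} = 2
G(7) = mex{1,0} = 2
G(8) = mex{1,1,0} = 2
G(9) = mex{2,1,0} = 3
G(10) = mex{2,1,0} = 3
G(11) = mex{2,2,1} = 0
G(12) = mex{3,2,1} = 0
G(13) = mex{3,2,1} = 0
G(14) = mex{0,3,2} = 1
G(15) = mex{0,3,2} = 1
G(16) = mex{0,0,2} = 1
G(17) = mex{1,0,3} = 2
G(18) = mex{1,0,3} = 2
G(19) = mex{1,1,0} = 2
G(20) = mex{2,1,0} = 3
G(21) = mex{2,1,0} = 3
P-positions are exactly the n with G(n) = 0.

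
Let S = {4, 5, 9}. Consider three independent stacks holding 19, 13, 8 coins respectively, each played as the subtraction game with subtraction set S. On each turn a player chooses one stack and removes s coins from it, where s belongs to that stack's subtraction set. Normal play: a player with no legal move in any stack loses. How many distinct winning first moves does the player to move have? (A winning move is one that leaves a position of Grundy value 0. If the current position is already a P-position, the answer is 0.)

2

All stacks use S = {4, 5, 9}:
G(0) = 0
G(1) = mex{} = 0
G(2) = mex{} = 0
G(3) = mex{} = 0
G(4) = mex{0} = 1
G(5) = mex{0,0} = 1
G(6) = mex{0,0} = 1
G(7) = mex{0,0} = 1
G(8) = mex{1,0} = 2
G(9) = mex{1,1,0} = 2
G(10) = mex{1,1,0} = 2
G(11) = mex{1,1,0} = 2
G(12) = mex{2,1,0} = 3
G(13) = mex{2,2,1} = 0
G(14) = mex{2,2,1} = 0
G(15) = mex{2,2,1} = 0
G(16) = mex{3,2,1} = 0
G(17) = mex{0,3,2} = 1
G(18) = mex{0,0,2} = 1
G(19) = mex{0,0,2} = 1
Stack A: G(19) = 1.
Stack B: G(13) = 0.
Stack C: G(8) = 2.
Combined Grundy value = 1 ⊕ 0 ⊕ 2 = 3.
A winning move leaves total XOR = 0, i.e. changes one component's Grundy value g to g ⊕ X where X is the current total.
Stack A: need g' = 1⊕3 = 2. Options: 19−4→G=0, 19−5→G=0, 19−9→G=2. Hits: 1.
Stack B: need g' = 0⊕3 = 3. Options: 13−4→G=2, 13−5→G=2, 13−9→G=1. Hits: 0.
Stack C: need g' = 2⊕3 = 1. Options: 8−4→G=1, 8−5→G=0. Hits: 1.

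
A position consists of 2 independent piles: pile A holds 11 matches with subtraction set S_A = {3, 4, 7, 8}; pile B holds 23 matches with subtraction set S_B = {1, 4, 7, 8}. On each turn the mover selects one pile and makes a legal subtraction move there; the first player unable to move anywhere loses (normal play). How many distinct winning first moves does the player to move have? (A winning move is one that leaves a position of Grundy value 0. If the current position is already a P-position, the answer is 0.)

Pile A, S = {3, 4, 7, 8}:
n :  0  1  2  3  4  5  6  7  8  9 10 11
G :  0  0  0  1  1  1  2  2  2  3  3  0
G_A(11) = 0.
Pile B, S = {1, 4, 7, 8}:
n :  0  1  2  3  4  5  6  7  8  9 10 11 12 13 14 15 16 17 18 19 20 21 22 23
G :  0  1  0  1  2  0  1  2  3  2  3  0  1  3  0  1  0  1  2  3  2  4  3  2
G_B(23) = 2.
Combined Grundy value = 0 ⊕ 2 = 2.
A winning move leaves total XOR = 0, i.e. changes one component's Grundy value g to g ⊕ X where X is the current total.
Pile A: need g' = 0⊕2 = 2. Options: 11−3→G=2, 11−4→G=2, 11−7→G=1, 11−8→G=1. Hits: 2.
Pile B: need g' = 2⊕2 = 0. Options: 23−1→G=3, 23−4→G=3, 23−7→G=0, 23−8→G=1. Hits: 1.

3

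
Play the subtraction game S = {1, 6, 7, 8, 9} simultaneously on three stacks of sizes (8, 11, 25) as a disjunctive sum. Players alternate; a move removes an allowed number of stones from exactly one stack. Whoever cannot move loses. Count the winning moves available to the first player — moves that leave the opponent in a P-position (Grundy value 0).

All stacks use S = {1, 6, 7, 8, 9}:
n :  0  1  2  3  4  5  6  7  8  9 10 11 12 13 14 15 16 17 18 19 20 21 22 23 24 25
G :  0  1  0  1  0  1  2  3  2  3  2  3  4  5  0  1  0  1  0  1  2  3  2  3  2  3
Stack A: G(8) = 2.
Stack B: G(11) = 3.
Stack C: G(25) = 3.
Combined Grundy value = 2 ⊕ 3 ⊕ 3 = 2.
A winning move leaves total XOR = 0, i.e. changes one component's Grundy value g to g ⊕ X where X is the current total.
Stack A: need g' = 2⊕2 = 0. Options: 8−1→G=3, 8−6→G=0, 8−7→G=1, 8−8→G=0. Hits: 2.
Stack B: need g' = 3⊕2 = 1. Options: 11−1→G=2, 11−6→G=1, 11−7→G=0, 11−8→G=1, 11−9→G=0. Hits: 2.
Stack C: need g' = 3⊕2 = 1. Options: 25−1→G=2, 25−6→G=1, 25−7→G=0, 25−8→G=1, 25−9→G=0. Hits: 2.

6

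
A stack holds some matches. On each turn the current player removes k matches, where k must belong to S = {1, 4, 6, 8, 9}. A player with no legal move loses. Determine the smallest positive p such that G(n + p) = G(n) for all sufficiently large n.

17

n :  0  1  2  3  4  5  6  7  8  9 10 11 12 13 14 15 16 17 18 19 20 21 22 23 24 25 26 27 28 29 30 31 32 33 34 35
G :  0  1  0  1  2  0  1  0  1  2  3  2  0  1  2  3  2  0  1  0  1  2  0  1  0  1  2  3  2  0  1  2  3  2  0  1
G(n+17) = G(n) holds for n = 0,…,8 (a full window of length max(S) = 9), so the sequence is purely periodic with period 17.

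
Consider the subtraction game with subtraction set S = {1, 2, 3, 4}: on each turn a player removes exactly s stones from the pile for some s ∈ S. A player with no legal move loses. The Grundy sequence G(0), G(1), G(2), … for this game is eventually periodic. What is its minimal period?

G(0) = 0
G(1) = mex{0} = 1
G(2) = mex{1,0} = 2
G(3) = mex{2,1,0} = 3
G(4) = mex{3,2,1,0} = 4
G(5) = mex{4,3,2,1} = 0
G(6) = mex{0,4,3,2} = 1
G(7) = mex{1,0,4,3} = 2
G(8) = mex{2,1,0,4} = 3
G(9) = mex{3,2,1,0} = 4
G(10) = mex{4,3,2,1} = 0
G(11) = mex{0,4,3,2} = 1
G(12) = mex{1,0,4,3} = 2
G(13) = mex{2,1,0,4} = 3
G(14) = mex{3,2,1,0} = 4
G(n+5) = G(n) holds for n = 0,…,3 (a full window of length max(S) = 4), so the sequence is purely periodic with period 5.

5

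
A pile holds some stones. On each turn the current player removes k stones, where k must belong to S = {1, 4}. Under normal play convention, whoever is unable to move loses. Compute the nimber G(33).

1

n :  0  1  2  3  4  5  6  7  8  9 10 11 12 13 14 15 16 17 18 19 20 21 22 23 24 25 26 27 28 29 30 31 32 33
G :  0  1  0  1  2  0  1  0  1  2  0  1  0  1  2  0  1  0  1  2  0  1  0  1  2  0  1  0  1  2  0  1  0  1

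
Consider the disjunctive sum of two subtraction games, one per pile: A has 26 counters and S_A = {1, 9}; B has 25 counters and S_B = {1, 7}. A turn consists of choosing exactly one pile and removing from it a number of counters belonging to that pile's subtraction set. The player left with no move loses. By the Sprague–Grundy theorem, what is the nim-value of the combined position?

1

Pile A, S = {1, 9}:
n :  0  1  2  3  4  5  6  7  8  9 10 11 12 13 14 15 16 17 18 19 20 21 22 23 24 25 26
G :  0  1  0  1  0  1  0  1  0  1  0  1  0  1  0  1  0  1  0  1  0  1  0  1  0  1  0
G_A(26) = 0.
Pile B, S = {1, 7}:
G(0) = 0
G(1) = mex{0} = 1
G(2) = mex{1} = 0
G(3) = mex{0} = 1
G(4) = mex{1} = 0
G(5) = mex{0} = 1
G(6) = mex{1} = 0
G(7) = mex{0,0} = 1
G(8) = mex{1,1} = 0
G(9) = mex{0,0} = 1
G(10) = mex{1,1} = 0
G(11) = mex{0,0} = 1
G(12) = mex{1,1} = 0
G(13) = mex{0,0} = 1
G(14) = mex{1,1} = 0
G(15) = mex{0,0} = 1
G(16) = mex{1,1} = 0
G(17) = mex{0,0} = 1
G(18) = mex{1,1} = 0
G(19) = mex{0,0} = 1
G(20) = mex{1,1} = 0
G(21) = mex{0,0} = 1
G(22) = mex{1,1} = 0
G(23) = mex{0,0} = 1
G(24) = mex{1,1} = 0
G(25) = mex{0,0} = 1
G_B(25) = 1.
Combined Grundy value = 0 ⊕ 1 = 1.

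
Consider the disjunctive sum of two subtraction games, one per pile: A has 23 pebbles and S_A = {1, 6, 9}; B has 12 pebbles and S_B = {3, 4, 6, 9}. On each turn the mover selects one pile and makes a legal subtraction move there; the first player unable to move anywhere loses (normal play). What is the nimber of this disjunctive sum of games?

1

Pile A, S = {1, 6, 9}:
n :  0  1  2  3  4  5  6  7  8  9 10 11 12 13 14 15 16 17 18 19 20 21 22 23
G :  0  1  0  1  0  1  2  0  1  2  3  2  0  1  0  1  2  0  1  0  1  2  0  1
G_A(23) = 1.
Pile B, S = {3, 4, 6, 9}:
n :  0  1  2  3  4  5  6  7  8  9 10 11 12
G :  0  0  0  1  1  1  2  2  2  3  3  3  0
G_B(12) = 0.
Combined Grundy value = 1 ⊕ 0 = 1.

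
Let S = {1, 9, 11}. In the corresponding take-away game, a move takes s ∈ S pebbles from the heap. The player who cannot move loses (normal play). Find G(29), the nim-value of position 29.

1

G(0) = 0
G(1) = mex{0} = 1
G(2) = mex{1} = 0
G(3) = mex{0} = 1
G(4) = mex{1} = 0
G(5) = mex{0} = 1
G(6) = mex{1} = 0
G(7) = mex{0} = 1
G(8) = mex{1} = 0
G(9) = mex{0,0} = 1
G(10) = mex{1,1} = 0
G(11) = mex{0,0,0} = 1
G(12) = mex{1,1,1} = 0
G(13) = mex{0,0,0} = 1
G(14) = mex{1,1,1} = 0
G(15) = mex{0,0,0} = 1
G(16) = mex{1,1,1} = 0
G(17) = mex{0,0,0} = 1
G(18) = mex{1,1,1} = 0
G(19) = mex{0,0,0} = 1
G(20) = mex{1,1,1} = 0
G(21) = mex{0,0,0} = 1
G(22) = mex{1,1,1} = 0
G(23) = mex{0,0,0} = 1
G(24) = mex{1,1,1} = 0
G(25) = mex{0,0,0} = 1
G(26) = mex{1,1,1} = 0
G(27) = mex{0,0,0} = 1
G(28) = mex{1,1,1} = 0
G(29) = mex{0,0,0} = 1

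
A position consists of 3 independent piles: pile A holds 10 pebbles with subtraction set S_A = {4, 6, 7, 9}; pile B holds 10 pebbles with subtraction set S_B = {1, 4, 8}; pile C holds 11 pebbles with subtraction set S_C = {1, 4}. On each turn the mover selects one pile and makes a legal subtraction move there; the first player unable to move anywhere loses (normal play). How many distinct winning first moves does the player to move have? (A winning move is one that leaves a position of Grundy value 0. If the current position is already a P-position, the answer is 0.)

0

Pile A, S = {4, 6, 7, 9}:
G(0) = 0
G(1) = mex{} = 0
G(2) = mex{} = 0
G(3) = mex{} = 0
G(4) = mex{0} = 1
G(5) = mex{0} = 1
G(6) = mex{0,0} = 1
G(7) = mex{0,0,0} = 1
G(8) = mex{1,0,0} = 2
G(9) = mex{1,0,0,0} = 2
G(10) = mex{1,1,0,0} = 2
G_A(10) = 2.
Pile B, S = {1, 4, 8}:
n :  0  1  2  3  4  5  6  7  8  9 10
G :  0  1  0  1  2  0  1  0  1  2  3
G_B(10) = 3.
Pile C, S = {1, 4}:
G(0) = 0
G(1) = mex{0} = 1
G(2) = mex{1} = 0
G(3) = mex{0} = 1
G(4) = mex{1,0} = 2
G(5) = mex{2,1} = 0
G(6) = mex{0,0} = 1
G(7) = mex{1,1} = 0
G(8) = mex{0,2} = 1
G(9) = mex{1,0} = 2
G(10) = mex{2,1} = 0
G(11) = mex{0,0} = 1
G_C(11) = 1.
Combined Grundy value = 2 ⊕ 3 ⊕ 1 = 0.
A winning move leaves total XOR = 0, i.e. changes one component's Grundy value g to g ⊕ X where X is the current total.
Pile A: target g' = 2⊕0 = 2, but every legal move changes the Grundy value (mex property), so 0 moves.
Pile B: target g' = 3⊕0 = 3, but every legal move changes the Grundy value (mex property), so 0 moves.
Pile C: target g' = 1⊕0 = 1, but every legal move changes the Grundy value (mex property), so 0 moves.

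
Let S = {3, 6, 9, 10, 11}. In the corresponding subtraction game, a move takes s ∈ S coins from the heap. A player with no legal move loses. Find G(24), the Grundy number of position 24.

G(0) = 0
G(1) = mex{} = 0
G(2) = mex{} = 0
G(3) = mex{0} = 1
G(4) = mex{0} = 1
G(5) = mex{0} = 1
G(6) = mex{1,0} = 2
G(7) = mex{1,0} = 2
G(8) = mex{1,0} = 2
G(9) = mex{2,1,0} = 3
G(10) = mex{2,1,0,0} = 3
G(11) = mex{2,1,0,0,0} = 3
G(12) = mex{3,2,1,0,0} = 4
G(13) = mex{3,2,1,1,0} = 4
G(14) = mex{3,2,1,1,1} = 0
G(15) = mex{4,3,2,1,1} = 0
G(16) = mex{4,3,2,2,1} = 0
G(17) = mex{0,3,2,2,2} = 1
G(18) = mex{0,4,3,2,2} = 1
G(19) = mex{0,4,3,3,2} = 1
G(20) = mex{1,0,3,3,3} = 2
G(21) = mex{1,0,4,3,3} = 2
G(22) = mex{1,0,4,4,3} = 2
G(23) = mex{2,1,0,4,4} = 3
G(24) = mex{2,1,0,0,4} = 3

3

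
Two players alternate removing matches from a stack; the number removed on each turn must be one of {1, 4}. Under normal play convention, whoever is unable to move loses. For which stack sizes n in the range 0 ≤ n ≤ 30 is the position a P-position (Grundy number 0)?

0, 2, 5, 7, 10, 12, 15, 17, 20, 22, 25, 27, 30

G(0) = 0
G(1) = mex{0} = 1
G(2) = mex{1} = 0
G(3) = mex{0} = 1
G(4) = mex{1,0} = 2
G(5) = mex{2,1} = 0
G(6) = mex{0,0} = 1
G(7) = mex{1,1} = 0
G(8) = mex{0,2} = 1
G(9) = mex{1,0} = 2
G(10) = mex{2,1} = 0
G(11) = mex{0,0} = 1
G(12) = mex{1,1} = 0
G(13) = mex{0,2} = 1
G(14) = mex{1,0} = 2
G(15) = mex{2,1} = 0
G(16) = mex{0,0} = 1
G(17) = mex{1,1} = 0
G(18) = mex{0,2} = 1
G(19) = mex{1,0} = 2
G(20) = mex{2,1} = 0
G(21) = mex{0,0} = 1
G(22) = mex{1,1} = 0
G(23) = mex{0,2} = 1
G(24) = mex{1,0} = 2
G(25) = mex{2,1} = 0
G(26) = mex{0,0} = 1
G(27) = mex{1,1} = 0
G(28) = mex{0,2} = 1
G(29) = mex{1,0} = 2
G(30) = mex{2,1} = 0
P-positions are exactly the n with G(n) = 0.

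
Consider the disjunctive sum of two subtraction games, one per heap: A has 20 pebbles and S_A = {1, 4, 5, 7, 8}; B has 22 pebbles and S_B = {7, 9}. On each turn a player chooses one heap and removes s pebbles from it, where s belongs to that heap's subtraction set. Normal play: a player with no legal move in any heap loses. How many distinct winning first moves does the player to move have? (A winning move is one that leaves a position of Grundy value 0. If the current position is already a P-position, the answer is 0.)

1

Heap A, S = {1, 4, 5, 7, 8}:
G(0) = 0
G(1) = mex{0} = 1
G(2) = mex{1} = 0
G(3) = mex{0} = 1
G(4) = mex{1,0} = 2
G(5) = mex{2,1,0} = 3
G(6) = mex{3,0,1} = 2
G(7) = mex{2,1,0,0} = 3
G(8) = mex{3,2,1,1,0} = 4
G(9) = mex{4,3,2,0,1} = 5
G(10) = mex{5,2,3,1,0} = 4
G(11) = mex{4,3,2,2,1} = 0
G(12) = mex{0,4,3,3,2} = 1
G(13) = mex{1,5,4,2,3} = 0
G(14) = mex{0,4,5,3,2} = 1
G(15) = mex{1,0,4,4,3} = 2
G(16) = mex{2,1,0,5,4} = 3
G(17) = mex{3,0,1,4,5} = 2
G(18) = mex{2,1,0,0,4} = 3
G(19) = mex{3,2,1,1,0} = 4
G(20) = mex{4,3,2,0,1} = 5
G_A(20) = 5.
Heap B, S = {7, 9}:
G(0) = 0
G(1) = mex{} = 0
G(2) = mex{} = 0
G(3) = mex{} = 0
G(4) = mex{} = 0
G(5) = mex{} = 0
G(6) = mex{} = 0
G(7) = mex{0} = 1
G(8) = mex{0} = 1
G(9) = mex{0,0} = 1
G(10) = mex{0,0} = 1
G(11) = mex{0,0} = 1
G(12) = mex{0,0} = 1
G(13) = mex{0,0} = 1
G(14) = mex{1,0} = 2
G(15) = mex{1,0} = 2
G(16) = mex{1,1} = 0
G(17) = mex{1,1} = 0
G(18) = mex{1,1} = 0
G(19) = mex{1,1} = 0
G(20) = mex{1,1} = 0
G(21) = mex{2,1} = 0
G(22) = mex{2,1} = 0
G_B(22) = 0.
Combined Grundy value = 5 ⊕ 0 = 5.
A winning move leaves total XOR = 0, i.e. changes one component's Grundy value g to g ⊕ X where X is the current total.
Heap A: need g' = 5⊕5 = 0. Options: 20−1→G=4, 20−4→G=3, 20−5→G=2, 20−7→G=0, 20−8→G=1. Hits: 1.
Heap B: need g' = 0⊕5 = 5. Options: 22−7→G=2, 22−9→G=1. Hits: 0.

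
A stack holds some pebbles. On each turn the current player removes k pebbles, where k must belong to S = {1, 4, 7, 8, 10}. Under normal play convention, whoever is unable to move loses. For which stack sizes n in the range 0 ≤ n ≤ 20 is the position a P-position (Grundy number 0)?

n :  0  1  2  3  4  5  6  7  8  9 10 11 12 13 14 15 16 17 18 19 20
G :  0  1  0  1  2  0  1  2  3  2  3  0  1  3  0  1  0  1  2  3  2
P-positions are exactly the n with G(n) = 0.

0, 2, 5, 11, 14, 16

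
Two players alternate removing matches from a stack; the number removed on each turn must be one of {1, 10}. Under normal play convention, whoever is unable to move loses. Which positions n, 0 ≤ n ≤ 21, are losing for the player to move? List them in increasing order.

G(0) = 0
G(1) = mex{0} = 1
G(2) = mex{1} = 0
G(3) = mex{0} = 1
G(4) = mex{1} = 0
G(5) = mex{0} = 1
G(6) = mex{1} = 0
G(7) = mex{0} = 1
G(8) = mex{1} = 0
G(9) = mex{0} = 1
G(10) = mex{1,0} = 2
G(11) = mex{2,1} = 0
G(12) = mex{0,0} = 1
G(13) = mex{1,1} = 0
G(14) = mex{0,0} = 1
G(15) = mex{1,1} = 0
G(16) = mex{0,0} = 1
G(17) = mex{1,1} = 0
G(18) = mex{0,0} = 1
G(19) = mex{1,1} = 0
G(20) = mex{0,2} = 1
G(21) = mex{1,0} = 2
P-positions are exactly the n with G(n) = 0.

0, 2, 4, 6, 8, 11, 13, 15, 17, 19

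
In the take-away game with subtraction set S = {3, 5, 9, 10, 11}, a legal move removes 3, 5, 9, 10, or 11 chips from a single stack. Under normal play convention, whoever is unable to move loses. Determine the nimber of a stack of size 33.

G(0) = 0
G(1) = mex{} = 0
G(2) = mex{} = 0
G(3) = mex{0} = 1
G(4) = mex{0} = 1
G(5) = mex{0,0} = 1
G(6) = mex{1,0} = 2
G(7) = mex{1,0} = 2
G(8) = mex{1,1} = 0
G(9) = mex{2,1,0} = 3
G(10) = mex{2,1,0,0} = 3
G(11) = mex{0,2,0,0,0} = 1
G(12) = mex{3,2,1,0,0} = 4
G(13) = mex{3,0,1,1,0} = 2
G(14) = mex{1,3,1,1,1} = 0
G(15) = mex{4,3,2,1,1} = 0
G(16) = mex{2,1,2,2,1} = 0
G(17) = mex{0,4,0,2,2} = 1
G(18) = mex{0,2,3,0,2} = 1
G(19) = mex{0,0,3,3,0} = 1
G(20) = mex{1,0,1,3,3} = 2
G(21) = mex{1,0,4,1,3} = 2
G(22) = mex{1,1,2,4,1} = 0
G(23) = mex{2,1,0,2,4} = 3
G(24) = mex{2,1,0,0,2} = 3
G(25) = mex{0,2,0,0,0} = 1
G(26) = mex{3,2,1,0,0} = 4
G(27) = mex{3,0,1,1,0} = 2
G(28) = mex{1,3,1,1,1} = 0
G(29) = mex{4,3,2,1,1} = 0
G(30) = mex{2,1,2,2,1} = 0
G(31) = mex{0,4,0,2,2} = 1
G(32) = mex{0,2,3,0,2} = 1
G(33) = mex{0,0,3,3,0} = 1

1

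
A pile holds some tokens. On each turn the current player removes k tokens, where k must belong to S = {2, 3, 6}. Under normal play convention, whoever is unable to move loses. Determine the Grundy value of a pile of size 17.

n :  0  1  2  3  4  5  6  7  8  9 10 11 12 13 14 15 16 17
G :  0  0  1  1  2  0  3  1  2  0  0  1  1  2  0  3  1  2

2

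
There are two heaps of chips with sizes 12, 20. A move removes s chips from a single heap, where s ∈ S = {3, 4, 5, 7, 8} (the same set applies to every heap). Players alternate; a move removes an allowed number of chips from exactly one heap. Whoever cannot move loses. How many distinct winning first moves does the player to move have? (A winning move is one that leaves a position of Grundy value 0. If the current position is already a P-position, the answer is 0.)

All heaps use S = {3, 4, 5, 7, 8}:
G(0) = 0
G(1) = mex{} = 0
G(2) = mex{} = 0
G(3) = mex{0} = 1
G(4) = mex{0,0} = 1
G(5) = mex{0,0,0} = 1
G(6) = mex{1,0,0} = 2
G(7) = mex{1,1,0,0} = 2
G(8) = mex{1,1,1,0,0} = 2
G(9) = mex{2,1,1,0,0} = 3
G(10) = mex{2,2,1,1,0} = 3
G(11) = mex{2,2,2,1,1} = 0
G(12) = mex{3,2,2,1,1} = 0
G(13) = mex{3,3,2,2,1} = 0
G(14) = mex{0,3,3,2,2} = 1
G(15) = mex{0,0,3,2,2} = 1
G(16) = mex{0,0,0,3,2} = 1
G(17) = mex{1,0,0,3,3} = 2
G(18) = mex{1,1,0,0,3} = 2
G(19) = mex{1,1,1,0,0} = 2
G(20) = mex{2,1,1,0,0} = 3
Heap A: G(12) = 0.
Heap B: G(20) = 3.
Combined Grundy value = 0 ⊕ 3 = 3.
A winning move leaves total XOR = 0, i.e. changes one component's Grundy value g to g ⊕ X where X is the current total.
Heap A: need g' = 0⊕3 = 3. Options: 12−3→G=3, 12−4→G=2, 12−5→G=2, 12−7→G=1, 12−8→G=1. Hits: 1.
Heap B: need g' = 3⊕3 = 0. Options: 20−3→G=2, 20−4→G=1, 20−5→G=1, 20−7→G=0, 20−8→G=0. Hits: 2.

3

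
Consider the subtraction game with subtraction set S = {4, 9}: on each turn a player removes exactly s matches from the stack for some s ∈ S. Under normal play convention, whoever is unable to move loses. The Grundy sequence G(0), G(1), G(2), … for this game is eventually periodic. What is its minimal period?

13

G(0) = 0
G(1) = mex{} = 0
G(2) = mex{} = 0
G(3) = mex{} = 0
G(4) = mex{0} = 1
G(5) = mex{0} = 1
G(6) = mex{0} = 1
G(7) = mex{0} = 1
G(8) = mex{1} = 0
G(9) = mex{1,0} = 2
G(10) = mex{1,0} = 2
G(11) = mex{1,0} = 2
G(12) = mex{0,0} = 1
G(13) = mex{2,1} = 0
G(14) = mex{2,1} = 0
G(15) = mex{2,1} = 0
G(16) = mex{1,1} = 0
G(17) = mex{0,0} = 1
G(18) = mex{0,2} = 1
G(19) = mex{0,2} = 1
G(20) = mex{0,2} = 1
G(21) = mex{1,1} = 0
G(22) = mex{1,0} = 2
G(23) = mex{1,0} = 2
G(24) = mex{1,0} = 2
G(25) = mex{0,0} = 1
G(26) = mex{2,1} = 0
G(27) = mex{2,1} = 0
G(n+13) = G(n) holds for n = 0,…,8 (a full window of length max(S) = 9), so the sequence is purely periodic with period 13.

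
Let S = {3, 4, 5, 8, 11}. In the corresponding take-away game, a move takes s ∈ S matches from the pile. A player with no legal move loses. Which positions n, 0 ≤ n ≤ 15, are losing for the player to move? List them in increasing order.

n :  0  1  2  3  4  5  6  7  8  9 10 11 12 13 14 15
G :  0  0  0  1  1  1  2  2  2  3  3  3  4  4  0  0
P-positions are exactly the n with G(n) = 0.

0, 1, 2, 14, 15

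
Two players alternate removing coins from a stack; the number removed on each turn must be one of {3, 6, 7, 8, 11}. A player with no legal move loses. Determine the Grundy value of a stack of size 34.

2

n :  0  1  2  3  4  5  6  7  8  9 10 11 12 13 14 15 16 17 18 19 20 21 22 23 24 25 26 27 28 29 30 31 32 33 34
G :  0  0  0  1  1  1  2  2  2  3  3  3  4  4  0  0  0  1  1  1  2  2  2  3  3  3  4  4  0  0  0  1  1  1  2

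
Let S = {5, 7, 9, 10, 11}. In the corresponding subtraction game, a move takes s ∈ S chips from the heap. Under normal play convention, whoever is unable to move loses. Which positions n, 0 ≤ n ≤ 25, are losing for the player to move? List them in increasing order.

0, 1, 2, 3, 4, 16, 17, 18, 19, 20

G(0) = 0
G(1) = mex{} = 0
G(2) = mex{} = 0
G(3) = mex{} = 0
G(4) = mex{} = 0
G(5) = mex{0} = 1
G(6) = mex{0} = 1
G(7) = mex{0,0} = 1
G(8) = mex{0,0} = 1
G(9) = mex{0,0,0} = 1
G(10) = mex{1,0,0,0} = 2
G(11) = mex{1,0,0,0,0} = 2
G(12) = mex{1,1,0,0,0} = 2
G(13) = mex{1,1,0,0,0} = 2
G(14) = mex{1,1,1,0,0} = 2
G(15) = mex{2,1,1,1,0} = 3
G(16) = mex{2,1,1,1,1} = 0
G(17) = mex{2,2,1,1,1} = 0
G(18) = mex{2,2,1,1,1} = 0
G(19) = mex{2,2,2,1,1} = 0
G(20) = mex{3,2,2,2,1} = 0
G(21) = mex{0,2,2,2,2} = 1
G(22) = mex{0,3,2,2,2} = 1
G(23) = mex{0,0,2,2,2} = 1
G(24) = mex{0,0,3,2,2} = 1
G(25) = mex{0,0,0,3,2} = 1
P-positions are exactly the n with G(n) = 0.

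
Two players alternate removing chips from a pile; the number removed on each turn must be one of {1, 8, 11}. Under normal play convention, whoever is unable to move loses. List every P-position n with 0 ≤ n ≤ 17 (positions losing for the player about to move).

0, 2, 4, 6, 9, 16

n :  0  1  2  3  4  5  6  7  8  9 10 11 12 13 14 15 16 17
G :  0  1  0  1  0  1  0  1  2  0  1  2  3  2  3  2  0  1
P-positions are exactly the n with G(n) = 0.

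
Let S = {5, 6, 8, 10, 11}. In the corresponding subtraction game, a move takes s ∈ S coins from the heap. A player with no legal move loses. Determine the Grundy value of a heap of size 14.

n :  0  1  2  3  4  5  6  7  8  9 10 11 12 13 14
G :  0  0  0  0  0  1  1  1  1  1  2  2  2  2  2

2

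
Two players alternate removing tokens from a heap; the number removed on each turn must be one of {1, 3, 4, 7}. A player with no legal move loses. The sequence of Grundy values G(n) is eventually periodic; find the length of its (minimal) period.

n :  0  1  2  3  4  5  6  7  8  9 10 11 12 13 14 15 16 17
G :  0  1  0  1  2  3  2  3  0  1  0  1  2  3  2  3  0  1
G(n+8) = G(n) holds for n = 0,…,6 (a full window of length max(S) = 7), so the sequence is purely periodic with period 8.

8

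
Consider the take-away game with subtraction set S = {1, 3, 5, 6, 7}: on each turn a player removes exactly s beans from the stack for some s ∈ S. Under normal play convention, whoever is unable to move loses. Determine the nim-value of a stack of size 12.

G(0) = 0
G(1) = mex{0} = 1
G(2) = mex{1} = 0
G(3) = mex{0,0} = 1
G(4) = mex{1,1} = 0
G(5) = mex{0,0,0} = 1
G(6) = mex{1,1,1,0} = 2
G(7) = mex{2,0,0,1,0} = 3
G(8) = mex{3,1,1,0,1} = 2
G(9) = mex{2,2,0,1,0} = 3
G(10) = mex{3,3,1,0,1} = 2
G(11) = mex{2,2,2,1,0} = 3
G(12) = mex{3,3,3,2,1} = 0

0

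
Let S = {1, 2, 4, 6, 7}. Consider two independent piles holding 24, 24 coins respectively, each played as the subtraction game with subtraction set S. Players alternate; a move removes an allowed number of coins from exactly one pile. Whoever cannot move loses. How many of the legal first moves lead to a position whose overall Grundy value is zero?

0

All piles use S = {1, 2, 4, 6, 7}:
n :  0  1  2  3  4  5  6  7  8  9 10 11 12 13 14 15 16 17 18 19 20 21 22 23 24
G :  0  1  2  0  1  2  3  4  0  1  2  0  1  2  3  4  0  1  2  0  1  2  3  4  0
Pile A: G(24) = 0.
Pile B: G(24) = 0.
Combined Grundy value = 0 ⊕ 0 = 0.
A winning move leaves total XOR = 0, i.e. changes one component's Grundy value g to g ⊕ X where X is the current total.
Pile A: target g' = 0⊕0 = 0, but every legal move changes the Grundy value (mex property), so 0 moves.
Pile B: target g' = 0⊕0 = 0, but every legal move changes the Grundy value (mex property), so 0 moves.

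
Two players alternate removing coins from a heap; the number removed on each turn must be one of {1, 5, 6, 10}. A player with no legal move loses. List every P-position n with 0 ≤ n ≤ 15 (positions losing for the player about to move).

G(0) = 0
G(1) = mex{0} = 1
G(2) = mex{1} = 0
G(3) = mex{0} = 1
G(4) = mex{1} = 0
G(5) = mex{0,0} = 1
G(6) = mex{1,1,0} = 2
G(7) = mex{2,0,1} = 3
G(8) = mex{3,1,0} = 2
G(9) = mex{2,0,1} = 3
G(10) = mex{3,1,0,0} = 2
G(11) = mex{2,2,1,1} = 0
G(12) = mex{0,3,2,0} = 1
G(13) = mex{1,2,3,1} = 0
G(14) = mex{0,3,2,0} = 1
G(15) = mex{1,2,3,1} = 0
P-positions are exactly the n with G(n) = 0.

0, 2, 4, 11, 13, 15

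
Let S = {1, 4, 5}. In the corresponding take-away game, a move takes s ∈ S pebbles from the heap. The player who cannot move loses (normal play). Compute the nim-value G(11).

n :  0  1  2  3  4  5  6  7  8  9 10 11
G :  0  1  0  1  2  3  2  3  0  1  0  1

1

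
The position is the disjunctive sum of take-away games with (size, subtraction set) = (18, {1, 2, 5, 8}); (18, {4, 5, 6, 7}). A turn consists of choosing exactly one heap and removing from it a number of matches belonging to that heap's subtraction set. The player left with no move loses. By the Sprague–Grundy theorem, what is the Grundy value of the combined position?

Heap A, S = {1, 2, 5, 8}:
n :  0  1  2  3  4  5  6  7  8  9 10 11 12 13 14 15 16 17 18
G :  0  1  2  0  1  2  0  1  2  0  1  2  0  1  2  0  1  2  0
G_A(18) = 0.
Heap B, S = {4, 5, 6, 7}:
n :  0  1  2  3  4  5  6  7  8  9 10 11 12 13 14 15 16 17 18
G :  0  0  0  0  1  1  1  1  2  2  2  0  0  0  0  1  1  1  1
G_B(18) = 1.
Combined Grundy value = 0 ⊕ 1 = 1.

1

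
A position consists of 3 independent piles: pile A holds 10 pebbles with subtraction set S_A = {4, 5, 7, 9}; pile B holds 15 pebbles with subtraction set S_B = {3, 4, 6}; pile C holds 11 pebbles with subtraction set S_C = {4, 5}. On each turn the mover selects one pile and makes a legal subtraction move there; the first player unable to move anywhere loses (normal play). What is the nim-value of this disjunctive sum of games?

0

Pile A, S = {4, 5, 7, 9}:
G(0) = 0
G(1) = mex{} = 0
G(2) = mex{} = 0
G(3) = mex{} = 0
G(4) = mex{0} = 1
G(5) = mex{0,0} = 1
G(6) = mex{0,0} = 1
G(7) = mex{0,0,0} = 1
G(8) = mex{1,0,0} = 2
G(9) = mex{1,1,0,0} = 2
G(10) = mex{1,1,0,0} = 2
G_A(10) = 2.
Pile B, S = {3, 4, 6}:
G(0) = 0
G(1) = mex{} = 0
G(2) = mex{} = 0
G(3) = mex{0} = 1
G(4) = mex{0,0} = 1
G(5) = mex{0,0} = 1
G(6) = mex{1,0,0} = 2
G(7) = mex{1,1,0} = 2
G(8) = mex{1,1,0} = 2
G(9) = mex{2,1,1} = 0
G(10) = mex{2,2,1} = 0
G(11) = mex{2,2,1} = 0
G(12) = mex{0,2,2} = 1
G(13) = mex{0,0,2} = 1
G(14) = mex{0,0,2} = 1
G(15) = mex{1,0,0} = 2
G_B(15) = 2.
Pile C, S = {4, 5}:
n :  0  1  2  3  4  5  6  7  8  9 10 11
G :  0  0  0  0  1  1  1  1  2  0  0  0
G_C(11) = 0.
Combined Grundy value = 2 ⊕ 2 ⊕ 0 = 0.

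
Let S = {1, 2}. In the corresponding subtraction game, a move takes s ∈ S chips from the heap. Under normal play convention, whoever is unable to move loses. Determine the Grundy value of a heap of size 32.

n :  0  1  2  3  4  5  6  7  8  9 10 11 12 13 14 15 16 17 18 19 20 21 22 23 24 25 26 27 28 29 30 31 32
G :  0  1  2  0  1  2  0  1  2  0  1  2  0  1  2  0  1  2  0  1  2  0  1  2  0  1  2  0  1  2  0  1  2

2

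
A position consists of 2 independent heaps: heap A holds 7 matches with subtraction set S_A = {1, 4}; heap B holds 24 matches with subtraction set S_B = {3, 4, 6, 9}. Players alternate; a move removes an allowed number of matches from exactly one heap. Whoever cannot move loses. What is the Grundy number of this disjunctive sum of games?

Heap A, S = {1, 4}:
G(0) = 0
G(1) = mex{0} = 1
G(2) = mex{1} = 0
G(3) = mex{0} = 1
G(4) = mex{1,0} = 2
G(5) = mex{2,1} = 0
G(6) = mex{0,0} = 1
G(7) = mex{1,1} = 0
G_A(7) = 0.
Heap B, S = {3, 4, 6, 9}:
G(0) = 0
G(1) = mex{} = 0
G(2) = mex{} = 0
G(3) = mex{0} = 1
G(4) = mex{0,0} = 1
G(5) = mex{0,0} = 1
G(6) = mex{1,0,0} = 2
G(7) = mex{1,1,0} = 2
G(8) = mex{1,1,0} = 2
G(9) = mex{2,1,1,0} = 3
G(10) = mex{2,2,1,0} = 3
G(11) = mex{2,2,1,0} = 3
G(12) = mex{3,2,2,1} = 0
G(13) = mex{3,3,2,1} = 0
G(14) = mex{3,3,2,1} = 0
G(15) = mex{0,3,3,2} = 1
G(16) = mex{0,0,3,2} = 1
G(17) = mex{0,0,3,2} = 1
G(18) = mex{1,0,0,3} = 2
G(19) = mex{1,1,0,3} = 2
G(20) = mex{1,1,0,3} = 2
G(21) = mex{2,1,1,0} = 3
G(22) = mex{2,2,1,0} = 3
G(23) = mex{2,2,1,0} = 3
G(24) = mex{3,2,2,1} = 0
G_B(24) = 0.
Combined Grundy value = 0 ⊕ 0 = 0.

0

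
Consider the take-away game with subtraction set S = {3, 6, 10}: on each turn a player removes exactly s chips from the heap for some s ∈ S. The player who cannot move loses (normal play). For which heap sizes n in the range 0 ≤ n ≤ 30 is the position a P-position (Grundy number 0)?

G(0) = 0
G(1) = mex{} = 0
G(2) = mex{} = 0
G(3) = mex{0} = 1
G(4) = mex{0} = 1
G(5) = mex{0} = 1
G(6) = mex{1,0} = 2
G(7) = mex{1,0} = 2
G(8) = mex{1,0} = 2
G(9) = mex{2,1} = 0
G(10) = mex{2,1,0} = 3
G(11) = mex{2,1,0} = 3
G(12) = mex{0,2,0} = 1
G(13) = mex{3,2,1} = 0
G(14) = mex{3,2,1} = 0
G(15) = mex{1,0,1} = 2
G(16) = mex{0,3,2} = 1
G(17) = mex{0,3,2} = 1
G(18) = mex{2,1,2} = 0
G(19) = mex{1,0,0} = 2
G(20) = mex{1,0,3} = 2
G(21) = mex{0,2,3} = 1
G(22) = mex{2,1,1} = 0
G(23) = mex{2,1,0} = 3
G(24) = mex{1,0,0} = 2
G(25) = mex{0,2,2} = 1
G(26) = mex{3,2,1} = 0
G(27) = mex{2,1,1} = 0
G(28) = mex{1,0,0} = 2
G(29) = mex{0,3,2} = 1
G(30) = mex{0,2,2} = 1
P-positions are exactly the n with G(n) = 0.

0, 1, 2, 9, 13, 14, 18, 22, 26, 27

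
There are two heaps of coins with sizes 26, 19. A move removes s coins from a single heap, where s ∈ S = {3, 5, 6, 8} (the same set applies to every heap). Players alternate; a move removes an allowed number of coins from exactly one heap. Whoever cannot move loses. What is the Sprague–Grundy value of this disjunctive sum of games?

3

All heaps use S = {3, 5, 6, 8}:
n :  0  1  2  3  4  5  6  7  8  9 10 11 12 13 14 15 16 17 18 19 20 21 22 23 24 25 26
G :  0  0  0  1  1  1  2  2  2  3  3  0  0  0  1  1  1  2  2  2  3  3  0  0  0  1  1
Heap A: G(26) = 1.
Heap B: G(19) = 2.
Combined Grundy value = 1 ⊕ 2 = 3.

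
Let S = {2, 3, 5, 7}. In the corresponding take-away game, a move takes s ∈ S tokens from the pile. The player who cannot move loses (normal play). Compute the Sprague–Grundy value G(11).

G(0) = 0
G(1) = mex{} = 0
G(2) = mex{0} = 1
G(3) = mex{0,0} = 1
G(4) = mex{1,0} = 2
G(5) = mex{1,1,0} = 2
G(6) = mex{2,1,0} = 3
G(7) = mex{2,2,1,0} = 3
G(8) = mex{3,2,1,0} = 4
G(9) = mex{3,3,2,1} = 0
G(10) = mex{4,3,2,1} = 0
G(11) = mex{0,4,3,2} = 1

1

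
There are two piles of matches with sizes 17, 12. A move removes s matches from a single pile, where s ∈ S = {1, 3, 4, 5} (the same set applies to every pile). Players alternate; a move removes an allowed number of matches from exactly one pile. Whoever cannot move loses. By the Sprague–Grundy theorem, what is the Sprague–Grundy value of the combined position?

3

All piles use S = {1, 3, 4, 5}:
G(0) = 0
G(1) = mex{0} = 1
G(2) = mex{1} = 0
G(3) = mex{0,0} = 1
G(4) = mex{1,1,0} = 2
G(5) = mex{2,0,1,0} = 3
G(6) = mex{3,1,0,1} = 2
G(7) = mex{2,2,1,0} = 3
G(8) = mex{3,3,2,1} = 0
G(9) = mex{0,2,3,2} = 1
G(10) = mex{1,3,2,3} = 0
G(11) = mex{0,0,3,2} = 1
G(12) = mex{1,1,0,3} = 2
G(13) = mex{2,0,1,0} = 3
G(14) = mex{3,1,0,1} = 2
G(15) = mex{2,2,1,0} = 3
G(16) = mex{3,3,2,1} = 0
G(17) = mex{0,2,3,2} = 1
Pile A: G(17) = 1.
Pile B: G(12) = 2.
Combined Grundy value = 1 ⊕ 2 = 3.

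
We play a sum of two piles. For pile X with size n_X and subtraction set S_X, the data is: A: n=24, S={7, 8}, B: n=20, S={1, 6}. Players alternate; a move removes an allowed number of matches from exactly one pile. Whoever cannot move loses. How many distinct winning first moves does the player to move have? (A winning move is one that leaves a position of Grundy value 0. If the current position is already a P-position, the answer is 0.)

Pile A, S = {7, 8}:
n :  0  1  2  3  4  5  6  7  8  9 10 11 12 13 14 15 16 17 18 19 20 21 22 23 24
G :  0  0  0  0  0  0  0  1  1  1  1  1  1  1  2  0  0  0  0  0  0  0  1  1  1
G_A(24) = 1.
Pile B, S = {1, 6}:
n :  0  1  2  3  4  5  6  7  8  9 10 11 12 13 14 15 16 17 18 19 20
G :  0  1  0  1  0  1  2  0  1  0  1  0  1  2  0  1  0  1  0  1  2
G_B(20) = 2.
Combined Grundy value = 1 ⊕ 2 = 3.
A winning move leaves total XOR = 0, i.e. changes one component's Grundy value g to g ⊕ X where X is the current total.
Pile A: need g' = 1⊕3 = 2. Options: 24−7→G=0, 24−8→G=0. Hits: 0.
Pile B: need g' = 2⊕3 = 1. Options: 20−1→G=1, 20−6→G=0. Hits: 1.

1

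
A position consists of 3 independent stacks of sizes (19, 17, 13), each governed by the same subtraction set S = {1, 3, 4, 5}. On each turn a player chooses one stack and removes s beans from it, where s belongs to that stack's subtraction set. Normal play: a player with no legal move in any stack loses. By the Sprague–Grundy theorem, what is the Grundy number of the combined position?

3

All stacks use S = {1, 3, 4, 5}:
G(0) = 0
G(1) = mex{0} = 1
G(2) = mex{1} = 0
G(3) = mex{0,0} = 1
G(4) = mex{1,1,0} = 2
G(5) = mex{2,0,1,0} = 3
G(6) = mex{3,1,0,1} = 2
G(7) = mex{2,2,1,0} = 3
G(8) = mex{3,3,2,1} = 0
G(9) = mex{0,2,3,2} = 1
G(10) = mex{1,3,2,3} = 0
G(11) = mex{0,0,3,2} = 1
G(12) = mex{1,1,0,3} = 2
G(13) = mex{2,0,1,0} = 3
G(14) = mex{3,1,0,1} = 2
G(15) = mex{2,2,1,0} = 3
G(16) = mex{3,3,2,1} = 0
G(17) = mex{0,2,3,2} = 1
G(18) = mex{1,3,2,3} = 0
G(19) = mex{0,0,3,2} = 1
Stack A: G(19) = 1.
Stack B: G(17) = 1.
Stack C: G(13) = 3.
Combined Grundy value = 1 ⊕ 1 ⊕ 3 = 3.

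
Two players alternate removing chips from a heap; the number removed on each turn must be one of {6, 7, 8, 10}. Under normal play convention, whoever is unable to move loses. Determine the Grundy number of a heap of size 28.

2

G(0) = 0
G(1) = mex{} = 0
G(2) = mex{} = 0
G(3) = mex{} = 0
G(4) = mex{} = 0
G(5) = mex{} = 0
G(6) = mex{0} = 1
G(7) = mex{0,0} = 1
G(8) = mex{0,0,0} = 1
G(9) = mex{0,0,0} = 1
G(10) = mex{0,0,0,0} = 1
G(11) = mex{0,0,0,0} = 1
G(12) = mex{1,0,0,0} = 2
G(13) = mex{1,1,0,0} = 2
G(14) = mex{1,1,1,0} = 2
G(15) = mex{1,1,1,0} = 2
G(16) = mex{1,1,1,1} = 0
G(17) = mex{1,1,1,1} = 0
G(18) = mex{2,1,1,1} = 0
G(19) = mex{2,2,1,1} = 0
G(20) = mex{2,2,2,1} = 0
G(21) = mex{2,2,2,1} = 0
G(22) = mex{0,2,2,2} = 1
G(23) = mex{0,0,2,2} = 1
G(24) = mex{0,0,0,2} = 1
G(25) = mex{0,0,0,2} = 1
G(26) = mex{0,0,0,0} = 1
G(27) = mex{0,0,0,0} = 1
G(28) = mex{1,0,0,0} = 2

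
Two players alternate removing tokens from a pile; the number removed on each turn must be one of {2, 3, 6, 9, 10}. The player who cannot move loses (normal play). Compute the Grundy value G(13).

0

G(0) = 0
G(1) = mex{} = 0
G(2) = mex{0} = 1
G(3) = mex{0,0} = 1
G(4) = mex{1,0} = 2
G(5) = mex{1,1} = 0
G(6) = mex{2,1,0} = 3
G(7) = mex{0,2,0} = 1
G(8) = mex{3,0,1} = 2
G(9) = mex{1,3,1,0} = 2
G(10) = mex{2,1,2,0,0} = 3
G(11) = mex{2,2,0,1,0} = 3
G(12) = mex{3,2,3,1,1} = 0
G(13) = mex{3,3,1,2,1} = 0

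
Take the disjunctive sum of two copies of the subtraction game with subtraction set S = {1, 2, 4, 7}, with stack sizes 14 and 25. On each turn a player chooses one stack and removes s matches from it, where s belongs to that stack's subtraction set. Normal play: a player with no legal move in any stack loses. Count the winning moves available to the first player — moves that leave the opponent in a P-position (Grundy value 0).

All stacks use S = {1, 2, 4, 7}:
n :  0  1  2  3  4  5  6  7  8  9 10 11 12 13 14 15 16 17 18 19 20 21 22 23 24 25
G :  0  1  2  0  1  2  0  1  2  0  1  2  0  1  2  0  1  2  0  1  2  0  1  2  0  1
Stack A: G(14) = 2.
Stack B: G(25) = 1.
Combined Grundy value = 2 ⊕ 1 = 3.
A winning move leaves total XOR = 0, i.e. changes one component's Grundy value g to g ⊕ X where X is the current total.
Stack A: need g' = 2⊕3 = 1. Options: 14−1→G=1, 14−2→G=0, 14−4→G=1, 14−7→G=1. Hits: 3.
Stack B: need g' = 1⊕3 = 2. Options: 25−1→G=0, 25−2→G=2, 25−4→G=0, 25−7→G=0. Hits: 1.

4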